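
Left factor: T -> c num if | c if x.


Common prefix: 'c'
Factored: T -> c T', T' -> num if | if x


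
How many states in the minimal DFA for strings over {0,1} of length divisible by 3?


Track length mod 3: states 0..2, accept at 0
Minimal DFA: 3 states


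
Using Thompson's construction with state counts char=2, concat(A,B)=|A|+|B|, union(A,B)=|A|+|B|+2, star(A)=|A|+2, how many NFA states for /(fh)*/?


Syntax tree has 2 char leaf(s), 0 union(s), 1 star(s)
chars contribute 2×2 = 4; each union adds +2; each star adds +2
Total: 4 + 0 + 2 = 6 states


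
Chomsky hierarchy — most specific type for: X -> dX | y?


Right-linear: every RHS is a terminal or a terminal followed by one nonterminal
Classification: Type 3 (Regular)


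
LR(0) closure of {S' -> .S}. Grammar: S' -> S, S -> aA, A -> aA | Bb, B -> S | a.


Start: S' -> .S
For each item with dot before a nonterminal B, add B -> .γ for every B-production
Closure: [S' -> .S, S -> .aA]


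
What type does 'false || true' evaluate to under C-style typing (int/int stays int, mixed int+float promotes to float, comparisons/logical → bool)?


Operand types: bool || bool
Rule: logical operators take bool operands and yield bool
Result type: bool


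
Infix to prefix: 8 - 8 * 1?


'*' binds tighter: tree is (- 8 (* 8 1))
Prefix: - 8 * 8 1


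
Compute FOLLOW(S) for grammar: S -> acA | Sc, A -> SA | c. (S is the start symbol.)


$ ∈ FOLLOW(S). For each A -> αBβ: add FIRST(β)\{ε} to FOLLOW(B); if β nullable, add FOLLOW(A).
FOLLOW(S) = {$, a, c}


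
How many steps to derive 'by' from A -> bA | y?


Derivation: A => bA => by
Steps: 2


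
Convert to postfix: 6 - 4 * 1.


* has higher precedence, evaluate 4*1 first
Postfix: 6 4 1 * -


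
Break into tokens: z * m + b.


Scan left to right, longest-match per lexeme
Tokens: ID(z), OP(*), ID(m), OP(+), ID(b)


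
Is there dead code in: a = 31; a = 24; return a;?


first assignment to a is overwritten before any read
Dead: 'a = 31'


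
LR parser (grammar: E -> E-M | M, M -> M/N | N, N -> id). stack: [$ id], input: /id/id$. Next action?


'id' on top is the handle for N -> id
Action: reduce (N -> id)


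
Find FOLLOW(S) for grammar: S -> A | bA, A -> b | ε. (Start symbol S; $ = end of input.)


$ ∈ FOLLOW(S). For each A -> αBβ: add FIRST(β)\{ε} to FOLLOW(B); if β nullable, add FOLLOW(A).
FOLLOW(S) = {$}


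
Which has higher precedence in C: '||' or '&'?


'&' is bitwise AND (level 5); '||' is logical OR (level 1)
Higher level binds tighter
'&' has higher precedence than '||'


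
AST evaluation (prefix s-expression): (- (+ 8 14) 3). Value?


Evaluate inner: (+ 8 14) = 22
Evaluate root: (- 22 3) = 19
Result: 19


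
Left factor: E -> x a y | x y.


Common prefix: 'x'
Factored: E -> x E', E' -> a y | y


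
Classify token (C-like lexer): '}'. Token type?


Pattern: delimiter/punctuation
Type: PUNCTUATION


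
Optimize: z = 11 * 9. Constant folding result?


11 * 9 = 99 at compile time
Optimized: z = 99


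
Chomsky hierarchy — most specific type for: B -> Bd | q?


Left-linear: every RHS is a terminal or one nonterminal followed by a terminal
Classification: Type 3 (Regular)


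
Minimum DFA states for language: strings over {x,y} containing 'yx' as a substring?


KMP-style automaton: 2 progress states + 1 absorbing accept = 3
Minimal DFA: 3 states


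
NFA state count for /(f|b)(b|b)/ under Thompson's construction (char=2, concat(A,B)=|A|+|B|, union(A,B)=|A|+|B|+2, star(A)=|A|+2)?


Syntax tree has 4 char leaf(s), 2 union(s), 0 star(s)
chars contribute 4×2 = 8; each union adds +2; each star adds +2
Total: 8 + 4 + 0 = 12 states


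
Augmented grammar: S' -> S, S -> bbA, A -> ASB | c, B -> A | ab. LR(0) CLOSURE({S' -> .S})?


Start: S' -> .S
For each item with dot before a nonterminal B, add B -> .γ for every B-production
Closure: [S' -> .S, S -> .bbA]


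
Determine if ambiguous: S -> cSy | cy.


balanced c^n…y^n: each string has a unique parse
Unambiguous


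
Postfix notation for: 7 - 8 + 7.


Left to right (same or higher precedence on left)
Postfix: 7 8 - 7 +


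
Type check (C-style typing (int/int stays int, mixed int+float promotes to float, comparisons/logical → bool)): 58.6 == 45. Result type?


Operand types: float == int
Rule: comparison yields bool
Result type: bool


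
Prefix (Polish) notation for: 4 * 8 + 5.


left-to-right (same/higher precedence on left): tree is (+ (* 4 8) 5)
Prefix: + * 4 8 5


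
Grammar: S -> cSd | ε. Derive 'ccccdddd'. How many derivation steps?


Derivation: S => cSd => ccSdd => cccSddd => ccccSdddd => ccccdddd
Steps: 5


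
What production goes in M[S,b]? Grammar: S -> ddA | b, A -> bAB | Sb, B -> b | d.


For [S, b]: 'b' ∈ FIRST(b)
Entry: S -> b


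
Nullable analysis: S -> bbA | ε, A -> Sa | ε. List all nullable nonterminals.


A nonterminal is nullable iff some alternative derives ε (directly, or every symbol in it is nullable)
Nullable: {A, S}


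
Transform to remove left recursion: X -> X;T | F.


Left-recursive alternatives: X;T; non-recursive: F
Introduce X': X -> FX', X' -> ;TX' | ε


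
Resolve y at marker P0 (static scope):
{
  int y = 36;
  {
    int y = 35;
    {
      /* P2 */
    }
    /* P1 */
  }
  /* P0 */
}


y declared in the same block as P0
y = 36


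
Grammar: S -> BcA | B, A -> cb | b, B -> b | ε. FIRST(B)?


Per alternative of B: FIRST(b) = {b}; FIRST(ε) = {ε}
FIRST(B) = {b, ε}


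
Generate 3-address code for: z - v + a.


Break into single-operator statements:
t1 = z - v
t2 = t1 + a


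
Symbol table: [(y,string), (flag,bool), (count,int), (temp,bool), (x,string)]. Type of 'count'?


Lookup 'count' → type int


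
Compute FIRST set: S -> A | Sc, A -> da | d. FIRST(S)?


Per alternative of S: FIRST(A) = {d}; FIRST(Sc) = {d}
FIRST(S) = {d}


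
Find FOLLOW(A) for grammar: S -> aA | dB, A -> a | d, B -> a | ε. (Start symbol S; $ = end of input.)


$ ∈ FOLLOW(S). For each A -> αBβ: add FIRST(β)\{ε} to FOLLOW(B); if β nullable, add FOLLOW(A).
FOLLOW(A) = {$}


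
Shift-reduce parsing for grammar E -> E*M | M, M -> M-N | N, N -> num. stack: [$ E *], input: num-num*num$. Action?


no handle ('E*' is not any RHS); shift 'num'
Action: shift


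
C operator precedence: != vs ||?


'!=' is equality (level 6); '||' is logical OR (level 1)
Higher level binds tighter
'!=' has higher precedence than '||'


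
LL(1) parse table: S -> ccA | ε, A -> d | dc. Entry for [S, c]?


For [S, c]: 'c' ∈ FIRST(ccA)
Entry: S -> ccA


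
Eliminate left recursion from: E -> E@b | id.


Left-recursive alternatives: E@b; non-recursive: id
Introduce E': E -> idE', E' -> @bE' | ε


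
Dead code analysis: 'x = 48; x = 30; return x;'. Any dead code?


first assignment to x is overwritten before any read
Dead: 'x = 48'


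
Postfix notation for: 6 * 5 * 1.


Left to right (same or higher precedence on left)
Postfix: 6 5 * 1 *


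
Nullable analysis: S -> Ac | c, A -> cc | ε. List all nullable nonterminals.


A nonterminal is nullable iff some alternative derives ε (directly, or every symbol in it is nullable)
Nullable: {A}


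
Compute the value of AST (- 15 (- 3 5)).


Evaluate inner: (- 3 5) = -2
Evaluate root: (- 15 -2) = 17
Result: 17


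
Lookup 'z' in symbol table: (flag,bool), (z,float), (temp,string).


Lookup 'z' → type float


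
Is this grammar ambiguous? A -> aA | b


right-linear, alternatives start with distinct terminals 'a' vs 'b': unique leftmost derivation
Unambiguous


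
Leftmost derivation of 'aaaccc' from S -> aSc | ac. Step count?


Derivation: S => aSc => aaScc => aaaccc
Steps: 3


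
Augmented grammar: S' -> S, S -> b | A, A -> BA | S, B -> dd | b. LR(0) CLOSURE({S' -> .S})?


Start: S' -> .S
For each item with dot before a nonterminal B, add B -> .γ for every B-production
Closure: [S' -> .S, S -> .b, S -> .A, A -> .BA, A -> .S, B -> .dd, B -> .b]


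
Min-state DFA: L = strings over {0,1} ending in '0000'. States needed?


Track the longest suffix of input matching a prefix of '0000': 5 classes (prefixes of length 0..4)
Minimal DFA: 5 states


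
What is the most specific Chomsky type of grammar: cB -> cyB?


LHS has context (more than one symbol) and |LHS| ≤ |RHS|
Classification: Type 1 (Context-Sensitive)


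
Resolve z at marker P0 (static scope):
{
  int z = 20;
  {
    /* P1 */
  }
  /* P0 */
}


z declared in the same block as P0
z = 20


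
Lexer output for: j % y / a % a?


Scan left to right, longest-match per lexeme
Tokens: ID(j), OP(%), ID(y), OP(/), ID(a), OP(%), ID(a)


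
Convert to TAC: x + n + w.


Break into single-operator statements:
t1 = x + n
t2 = t1 + w


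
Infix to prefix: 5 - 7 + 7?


left-to-right (same/higher precedence on left): tree is (+ (- 5 7) 7)
Prefix: + - 5 7 7


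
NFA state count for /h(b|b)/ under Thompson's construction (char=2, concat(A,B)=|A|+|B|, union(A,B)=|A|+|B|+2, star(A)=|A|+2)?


Syntax tree has 3 char leaf(s), 1 union(s), 0 star(s)
chars contribute 3×2 = 6; each union adds +2; each star adds +2
Total: 6 + 2 + 0 = 8 states


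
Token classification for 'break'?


Pattern: reserved word
Type: KEYWORD


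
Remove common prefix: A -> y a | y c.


Common prefix: 'y'
Factored: A -> y A', A' -> a | c


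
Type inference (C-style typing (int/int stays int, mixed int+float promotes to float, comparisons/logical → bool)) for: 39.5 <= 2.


Operand types: float <= int
Rule: comparison yields bool
Result type: bool


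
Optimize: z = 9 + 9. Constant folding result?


9 + 9 = 18 at compile time
Optimized: z = 18


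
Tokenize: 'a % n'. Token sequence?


Scan left to right, longest-match per lexeme
Tokens: ID(a), OP(%), ID(n)


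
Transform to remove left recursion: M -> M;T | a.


Left-recursive alternatives: M;T; non-recursive: a
Introduce M': M -> aM', M' -> ;TM' | ε


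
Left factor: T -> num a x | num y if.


Common prefix: 'num'
Factored: T -> num T', T' -> a x | y if


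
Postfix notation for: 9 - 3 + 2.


Left to right (same or higher precedence on left)
Postfix: 9 3 - 2 +


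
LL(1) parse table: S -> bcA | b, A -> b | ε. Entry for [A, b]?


For [A, b]: 'b' ∈ FIRST(b)
Entry: A -> b


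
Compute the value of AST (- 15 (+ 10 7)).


Evaluate inner: (+ 10 7) = 17
Evaluate root: (- 15 17) = -2
Result: -2


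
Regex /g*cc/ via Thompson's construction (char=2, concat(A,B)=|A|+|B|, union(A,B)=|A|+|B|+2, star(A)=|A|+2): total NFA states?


Syntax tree has 3 char leaf(s), 0 union(s), 1 star(s)
chars contribute 3×2 = 6; each union adds +2; each star adds +2
Total: 6 + 0 + 2 = 8 states


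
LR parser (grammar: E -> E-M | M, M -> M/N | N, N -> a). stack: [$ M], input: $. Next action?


lookahead ∉ {/} so M won't extend; reduce E -> M
Action: reduce (E -> M)


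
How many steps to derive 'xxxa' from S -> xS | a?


Derivation: S => xS => xxS => xxxS => xxxa
Steps: 4


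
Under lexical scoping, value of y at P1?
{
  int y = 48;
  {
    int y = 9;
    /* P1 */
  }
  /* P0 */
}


y declared in the same block as P1
y = 9


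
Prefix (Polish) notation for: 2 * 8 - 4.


left-to-right (same/higher precedence on left): tree is (- (* 2 8) 4)
Prefix: - * 2 8 4


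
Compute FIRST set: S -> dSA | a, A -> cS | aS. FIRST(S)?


Per alternative of S: FIRST(dSA) = {d}; FIRST(a) = {a}
FIRST(S) = {a, d}


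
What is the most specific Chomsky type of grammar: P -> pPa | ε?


Single nonterminal LHS, but p^n a^n is not regular
Classification: Type 2 (Context-Free)


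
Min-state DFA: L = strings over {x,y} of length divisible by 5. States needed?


Track length mod 5: states 0..4, accept at 0
Minimal DFA: 5 states


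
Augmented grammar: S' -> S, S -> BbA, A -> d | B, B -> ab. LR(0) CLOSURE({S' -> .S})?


Start: S' -> .S
For each item with dot before a nonterminal B, add B -> .γ for every B-production
Closure: [S' -> .S, S -> .BbA, B -> .ab]


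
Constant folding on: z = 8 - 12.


8 - 12 = -4 at compile time
Optimized: z = -4


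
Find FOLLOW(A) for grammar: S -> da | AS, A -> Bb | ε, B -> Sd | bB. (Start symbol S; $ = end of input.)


$ ∈ FOLLOW(S). For each A -> αBβ: add FIRST(β)\{ε} to FOLLOW(B); if β nullable, add FOLLOW(A).
FOLLOW(A) = {b, d}


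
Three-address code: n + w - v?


Break into single-operator statements:
t1 = n + w
t2 = t1 - v


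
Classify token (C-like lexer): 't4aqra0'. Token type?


Pattern: letter/underscore followed by alphanumerics, not a keyword
Type: IDENTIFIER


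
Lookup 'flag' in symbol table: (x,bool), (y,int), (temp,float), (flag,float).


Lookup 'flag' → type float


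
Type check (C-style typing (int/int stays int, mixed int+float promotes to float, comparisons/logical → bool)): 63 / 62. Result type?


Operand types: int / int
Rule: mixed int/float promotes to float; int/int stays int
Result type: int


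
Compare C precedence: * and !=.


'*' is multiplicative (level 10); '!=' is equality (level 6)
Higher level binds tighter
'*' has higher precedence than '!='


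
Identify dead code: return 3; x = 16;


statement follows a return and is unreachable
Dead: 'x = 16'


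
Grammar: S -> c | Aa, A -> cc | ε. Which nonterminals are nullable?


A nonterminal is nullable iff some alternative derives ε (directly, or every symbol in it is nullable)
Nullable: {A}


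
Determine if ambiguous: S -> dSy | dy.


balanced d^n…y^n: each string has a unique parse
Unambiguous


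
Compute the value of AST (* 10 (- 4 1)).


Evaluate inner: (- 4 1) = 3
Evaluate root: (* 10 3) = 30
Result: 30


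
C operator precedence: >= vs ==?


'>=' is relational (level 7); '==' is equality (level 6)
Higher level binds tighter
'>=' has higher precedence than '=='


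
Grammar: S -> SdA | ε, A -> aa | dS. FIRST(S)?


Per alternative of S: FIRST(SdA) = {d}; FIRST(ε) = {ε}
FIRST(S) = {d, ε}


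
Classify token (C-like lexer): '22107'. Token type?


Pattern: digits only
Type: INTEGER_LITERAL


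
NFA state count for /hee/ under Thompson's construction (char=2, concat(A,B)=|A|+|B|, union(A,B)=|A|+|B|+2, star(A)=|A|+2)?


Syntax tree has 3 char leaf(s), 0 union(s), 0 star(s)
chars contribute 3×2 = 6; each union adds +2; each star adds +2
Total: 6 + 0 + 0 = 6 states


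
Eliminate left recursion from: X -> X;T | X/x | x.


Left-recursive alternatives: X;T, X/x; non-recursive: x
Introduce X': X -> xX', X' -> ;TX' | /xX' | ε


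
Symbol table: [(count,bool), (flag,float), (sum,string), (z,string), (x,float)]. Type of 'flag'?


Lookup 'flag' → type float


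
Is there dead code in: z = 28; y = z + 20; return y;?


z is read by y's definition; y is returned
No dead code


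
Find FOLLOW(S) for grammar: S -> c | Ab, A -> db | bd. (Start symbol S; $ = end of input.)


$ ∈ FOLLOW(S). For each A -> αBβ: add FIRST(β)\{ε} to FOLLOW(B); if β nullable, add FOLLOW(A).
FOLLOW(S) = {$}


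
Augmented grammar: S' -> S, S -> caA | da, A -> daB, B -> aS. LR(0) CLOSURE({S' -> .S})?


Start: S' -> .S
For each item with dot before a nonterminal B, add B -> .γ for every B-production
Closure: [S' -> .S, S -> .caA, S -> .da]


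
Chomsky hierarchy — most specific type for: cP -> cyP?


LHS has context (more than one symbol) and |LHS| ≤ |RHS|
Classification: Type 1 (Context-Sensitive)


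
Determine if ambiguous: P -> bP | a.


right-linear, alternatives start with distinct terminals 'b' vs 'a': unique leftmost derivation
Unambiguous


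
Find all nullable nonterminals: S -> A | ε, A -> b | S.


A nonterminal is nullable iff some alternative derives ε (directly, or every symbol in it is nullable)
Nullable: {A, S}


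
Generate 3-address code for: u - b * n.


Break into single-operator statements:
t1 = b * n
t2 = u - t1


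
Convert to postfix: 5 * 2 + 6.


Left to right (same or higher precedence on left)
Postfix: 5 2 * 6 +


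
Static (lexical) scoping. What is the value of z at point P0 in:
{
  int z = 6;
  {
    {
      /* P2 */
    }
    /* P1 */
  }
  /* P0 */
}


z declared in the same block as P0
z = 6


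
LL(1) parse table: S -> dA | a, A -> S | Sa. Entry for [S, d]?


For [S, d]: 'd' ∈ FIRST(dA)
Entry: S -> dA


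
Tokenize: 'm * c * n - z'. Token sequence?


Scan left to right, longest-match per lexeme
Tokens: ID(m), OP(*), ID(c), OP(*), ID(n), OP(-), ID(z)


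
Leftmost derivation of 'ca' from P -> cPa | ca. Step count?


Derivation: P => ca
Steps: 1


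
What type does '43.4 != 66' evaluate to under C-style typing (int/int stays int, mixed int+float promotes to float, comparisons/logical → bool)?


Operand types: float != int
Rule: comparison yields bool
Result type: bool


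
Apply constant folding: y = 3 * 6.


3 * 6 = 18 at compile time
Optimized: y = 18


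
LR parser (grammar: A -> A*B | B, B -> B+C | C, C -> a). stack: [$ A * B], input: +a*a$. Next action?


'+' can extend B; shift to build B -> B+C
Action: shift


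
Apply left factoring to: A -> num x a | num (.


Common prefix: 'num'
Factored: A -> num A', A' -> x a | (


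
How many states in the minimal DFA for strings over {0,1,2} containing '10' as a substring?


KMP-style automaton: 2 progress states + 1 absorbing accept = 3
Minimal DFA: 3 states


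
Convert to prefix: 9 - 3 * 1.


'*' binds tighter: tree is (- 9 (* 3 1))
Prefix: - 9 * 3 1


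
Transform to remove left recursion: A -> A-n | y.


Left-recursive alternatives: A-n; non-recursive: y
Introduce A': A -> yA', A' -> -nA' | ε


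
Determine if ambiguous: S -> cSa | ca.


balanced c^n…a^n: each string has a unique parse
Unambiguous


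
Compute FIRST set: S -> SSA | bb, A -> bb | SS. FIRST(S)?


Per alternative of S: FIRST(SSA) = {b}; FIRST(bb) = {b}
FIRST(S) = {b}


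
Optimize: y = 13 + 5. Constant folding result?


13 + 5 = 18 at compile time
Optimized: y = 18


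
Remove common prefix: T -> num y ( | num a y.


Common prefix: 'num'
Factored: T -> num T', T' -> y ( | a y


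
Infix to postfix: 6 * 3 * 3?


Left to right (same or higher precedence on left)
Postfix: 6 3 * 3 *


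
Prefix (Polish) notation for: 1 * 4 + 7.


left-to-right (same/higher precedence on left): tree is (+ (* 1 4) 7)
Prefix: + * 1 4 7


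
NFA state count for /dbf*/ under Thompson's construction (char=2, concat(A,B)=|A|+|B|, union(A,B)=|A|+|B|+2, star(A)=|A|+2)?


Syntax tree has 3 char leaf(s), 0 union(s), 1 star(s)
chars contribute 3×2 = 6; each union adds +2; each star adds +2
Total: 6 + 0 + 2 = 8 states


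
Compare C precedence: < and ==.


'<' is relational (level 7); '==' is equality (level 6)
Higher level binds tighter
'<' has higher precedence than '=='


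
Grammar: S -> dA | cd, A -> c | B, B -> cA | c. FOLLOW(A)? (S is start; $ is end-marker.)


$ ∈ FOLLOW(S). For each A -> αBβ: add FIRST(β)\{ε} to FOLLOW(B); if β nullable, add FOLLOW(A).
FOLLOW(A) = {$}


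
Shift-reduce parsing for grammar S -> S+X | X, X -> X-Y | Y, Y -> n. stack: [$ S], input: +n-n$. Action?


shift '+' to continue S -> S+X
Action: shift


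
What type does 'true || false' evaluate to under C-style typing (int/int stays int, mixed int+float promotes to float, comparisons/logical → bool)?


Operand types: bool || bool
Rule: logical operators take bool operands and yield bool
Result type: bool


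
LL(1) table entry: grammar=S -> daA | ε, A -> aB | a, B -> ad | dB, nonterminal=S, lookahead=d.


For [S, d]: 'd' ∈ FIRST(daA)
Entry: S -> daA


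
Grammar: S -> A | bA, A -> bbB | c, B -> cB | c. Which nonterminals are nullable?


A nonterminal is nullable iff some alternative derives ε (directly, or every symbol in it is nullable)
Nullable: {}


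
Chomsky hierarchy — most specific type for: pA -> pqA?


LHS has context (more than one symbol) and |LHS| ≤ |RHS|
Classification: Type 1 (Context-Sensitive)


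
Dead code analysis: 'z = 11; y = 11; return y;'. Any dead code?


z is assigned but never read
Dead: 'z = 11'


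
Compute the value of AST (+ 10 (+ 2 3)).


Evaluate inner: (+ 2 3) = 5
Evaluate root: (+ 10 5) = 15
Result: 15


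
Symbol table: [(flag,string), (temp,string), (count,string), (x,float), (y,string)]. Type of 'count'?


Lookup 'count' → type string


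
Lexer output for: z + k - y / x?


Scan left to right, longest-match per lexeme
Tokens: ID(z), OP(+), ID(k), OP(-), ID(y), OP(/), ID(x)


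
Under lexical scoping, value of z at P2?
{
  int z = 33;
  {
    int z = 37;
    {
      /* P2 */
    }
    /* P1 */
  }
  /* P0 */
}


P2's block does not declare z; resolves to the enclosing declaration at depth 1
z = 37


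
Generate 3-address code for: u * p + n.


Break into single-operator statements:
t1 = u * p
t2 = t1 + n


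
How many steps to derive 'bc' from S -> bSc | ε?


Derivation: S => bSc => bc
Steps: 2


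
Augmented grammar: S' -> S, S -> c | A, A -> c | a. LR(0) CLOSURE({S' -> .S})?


Start: S' -> .S
For each item with dot before a nonterminal B, add B -> .γ for every B-production
Closure: [S' -> .S, S -> .c, S -> .A, A -> .c, A -> .a]


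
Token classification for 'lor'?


Pattern: letter/underscore followed by alphanumerics, not a keyword
Type: IDENTIFIER


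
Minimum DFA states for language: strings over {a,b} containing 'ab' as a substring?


KMP-style automaton: 2 progress states + 1 absorbing accept = 3
Minimal DFA: 3 states


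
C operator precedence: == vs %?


'%' is multiplicative (level 10); '==' is equality (level 6)
Higher level binds tighter
'%' has higher precedence than '=='


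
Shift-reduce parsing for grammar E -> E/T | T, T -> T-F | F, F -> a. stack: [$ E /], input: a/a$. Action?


no handle ('E/' is not any RHS); shift 'a'
Action: shift


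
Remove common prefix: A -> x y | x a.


Common prefix: 'x'
Factored: A -> x A', A' -> y | a


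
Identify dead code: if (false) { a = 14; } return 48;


condition is constant false, so the whole block is unreachable
Dead: 'if (false) { a = 14; }'


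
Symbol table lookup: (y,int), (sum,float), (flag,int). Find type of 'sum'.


Lookup 'sum' → type float


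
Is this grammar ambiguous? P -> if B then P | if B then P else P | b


dangling else: 'if B then if B then b else b' parses two ways
Ambiguous


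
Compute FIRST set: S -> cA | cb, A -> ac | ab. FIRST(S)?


Per alternative of S: FIRST(cA) = {c}; FIRST(cb) = {c}
FIRST(S) = {c}


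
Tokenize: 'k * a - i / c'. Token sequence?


Scan left to right, longest-match per lexeme
Tokens: ID(k), OP(*), ID(a), OP(-), ID(i), OP(/), ID(c)


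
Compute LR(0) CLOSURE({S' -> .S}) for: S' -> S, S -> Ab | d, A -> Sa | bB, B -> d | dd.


Start: S' -> .S
For each item with dot before a nonterminal B, add B -> .γ for every B-production
Closure: [S' -> .S, S -> .Ab, S -> .d, A -> .Sa, A -> .bB]


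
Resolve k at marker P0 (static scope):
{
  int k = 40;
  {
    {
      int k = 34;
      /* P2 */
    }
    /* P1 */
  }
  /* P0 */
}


k declared in the same block as P0
k = 40


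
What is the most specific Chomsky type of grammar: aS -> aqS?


LHS has context (more than one symbol) and |LHS| ≤ |RHS|
Classification: Type 1 (Context-Sensitive)


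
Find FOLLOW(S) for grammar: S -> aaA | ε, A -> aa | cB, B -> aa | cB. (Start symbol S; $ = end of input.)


$ ∈ FOLLOW(S). For each A -> αBβ: add FIRST(β)\{ε} to FOLLOW(B); if β nullable, add FOLLOW(A).
FOLLOW(S) = {$}


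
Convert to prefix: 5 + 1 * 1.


'*' binds tighter: tree is (+ 5 (* 1 1))
Prefix: + 5 * 1 1


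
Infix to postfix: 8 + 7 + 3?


Left to right (same or higher precedence on left)
Postfix: 8 7 + 3 +


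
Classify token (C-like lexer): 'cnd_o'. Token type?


Pattern: letter/underscore followed by alphanumerics, not a keyword
Type: IDENTIFIER


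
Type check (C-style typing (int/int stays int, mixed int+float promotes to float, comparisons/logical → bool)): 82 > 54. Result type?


Operand types: int > int
Rule: comparison yields bool
Result type: bool


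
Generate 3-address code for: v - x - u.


Break into single-operator statements:
t1 = v - x
t2 = t1 - u


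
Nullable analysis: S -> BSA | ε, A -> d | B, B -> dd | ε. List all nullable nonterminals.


A nonterminal is nullable iff some alternative derives ε (directly, or every symbol in it is nullable)
Nullable: {A, B, S}


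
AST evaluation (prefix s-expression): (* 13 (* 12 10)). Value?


Evaluate inner: (* 12 10) = 120
Evaluate root: (* 13 120) = 1560
Result: 1560


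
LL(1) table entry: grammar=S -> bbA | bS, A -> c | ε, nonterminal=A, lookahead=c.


For [A, c]: 'c' ∈ FIRST(c)
Entry: A -> c


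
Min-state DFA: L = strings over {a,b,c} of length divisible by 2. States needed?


Track length mod 2: states 0..1, accept at 0
Minimal DFA: 2 states


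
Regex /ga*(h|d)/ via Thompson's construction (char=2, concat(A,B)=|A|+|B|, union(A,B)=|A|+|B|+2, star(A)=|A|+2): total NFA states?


Syntax tree has 4 char leaf(s), 1 union(s), 1 star(s)
chars contribute 4×2 = 8; each union adds +2; each star adds +2
Total: 8 + 2 + 2 = 12 states


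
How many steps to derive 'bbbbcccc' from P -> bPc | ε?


Derivation: P => bPc => bbPcc => bbbPccc => bbbbPcccc => bbbbcccc
Steps: 5


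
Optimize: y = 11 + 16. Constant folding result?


11 + 16 = 27 at compile time
Optimized: y = 27


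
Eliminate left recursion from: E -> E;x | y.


Left-recursive alternatives: E;x; non-recursive: y
Introduce E': E -> yE', E' -> ;xE' | ε


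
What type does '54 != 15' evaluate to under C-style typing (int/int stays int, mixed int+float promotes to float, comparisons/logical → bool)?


Operand types: int != int
Rule: comparison yields bool
Result type: bool


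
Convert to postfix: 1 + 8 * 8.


* has higher precedence, evaluate 8*8 first
Postfix: 1 8 8 * +


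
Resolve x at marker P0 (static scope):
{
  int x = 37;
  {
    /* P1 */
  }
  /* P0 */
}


x declared in the same block as P0
x = 37


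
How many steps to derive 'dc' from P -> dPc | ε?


Derivation: P => dPc => dc
Steps: 2


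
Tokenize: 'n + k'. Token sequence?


Scan left to right, longest-match per lexeme
Tokens: ID(n), OP(+), ID(k)


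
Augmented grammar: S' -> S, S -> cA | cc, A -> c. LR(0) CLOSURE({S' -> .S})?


Start: S' -> .S
For each item with dot before a nonterminal B, add B -> .γ for every B-production
Closure: [S' -> .S, S -> .cA, S -> .cc]


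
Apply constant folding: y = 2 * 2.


2 * 2 = 4 at compile time
Optimized: y = 4


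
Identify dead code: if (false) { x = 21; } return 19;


condition is constant false, so the whole block is unreachable
Dead: 'if (false) { x = 21; }'


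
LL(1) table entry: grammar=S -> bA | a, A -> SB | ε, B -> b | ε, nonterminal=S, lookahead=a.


For [S, a]: 'a' ∈ FIRST(a)
Entry: S -> a


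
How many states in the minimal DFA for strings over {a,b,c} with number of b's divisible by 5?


Track (count of b) mod 5: states 0..4, accept at 0
Minimal DFA: 5 states


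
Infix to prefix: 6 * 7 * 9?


left-to-right (same/higher precedence on left): tree is (* (* 6 7) 9)
Prefix: * * 6 7 9


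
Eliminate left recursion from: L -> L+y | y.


Left-recursive alternatives: L+y; non-recursive: y
Introduce L': L -> yL', L' -> +yL' | ε


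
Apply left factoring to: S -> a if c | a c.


Common prefix: 'a'
Factored: S -> a S', S' -> if c | c


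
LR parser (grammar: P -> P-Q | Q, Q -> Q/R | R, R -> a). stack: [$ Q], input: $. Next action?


lookahead ∉ {/} so Q won't extend; reduce P -> Q
Action: reduce (P -> Q)


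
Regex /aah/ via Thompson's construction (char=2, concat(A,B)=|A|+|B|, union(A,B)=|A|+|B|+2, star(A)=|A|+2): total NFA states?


Syntax tree has 3 char leaf(s), 0 union(s), 0 star(s)
chars contribute 3×2 = 6; each union adds +2; each star adds +2
Total: 6 + 0 + 0 = 6 states


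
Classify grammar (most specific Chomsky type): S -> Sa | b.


Left-linear: every RHS is a terminal or one nonterminal followed by a terminal
Classification: Type 3 (Regular)


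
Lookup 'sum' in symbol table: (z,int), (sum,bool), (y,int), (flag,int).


Lookup 'sum' → type bool


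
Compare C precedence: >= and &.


'>=' is relational (level 7); '&' is bitwise AND (level 5)
Higher level binds tighter
'>=' has higher precedence than '&'


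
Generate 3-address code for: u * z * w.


Break into single-operator statements:
t1 = u * z
t2 = t1 * w


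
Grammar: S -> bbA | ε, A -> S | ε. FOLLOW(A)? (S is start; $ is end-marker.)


$ ∈ FOLLOW(S). For each A -> αBβ: add FIRST(β)\{ε} to FOLLOW(B); if β nullable, add FOLLOW(A).
FOLLOW(A) = {$}


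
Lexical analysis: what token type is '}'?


Pattern: delimiter/punctuation
Type: PUNCTUATION


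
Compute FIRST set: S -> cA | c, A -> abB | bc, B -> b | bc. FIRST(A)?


Per alternative of A: FIRST(abB) = {a}; FIRST(bc) = {b}
FIRST(A) = {a, b}


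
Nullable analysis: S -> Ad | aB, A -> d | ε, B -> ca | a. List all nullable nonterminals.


A nonterminal is nullable iff some alternative derives ε (directly, or every symbol in it is nullable)
Nullable: {A}


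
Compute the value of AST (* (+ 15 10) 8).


Evaluate inner: (+ 15 10) = 25
Evaluate root: (* 25 8) = 200
Result: 200


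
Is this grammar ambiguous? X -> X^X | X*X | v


'v^v*v' has two parse trees (no precedence encoded between ^ and *)
Ambiguous


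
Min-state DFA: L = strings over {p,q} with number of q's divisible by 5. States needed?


Track (count of q) mod 5: states 0..4, accept at 0
Minimal DFA: 5 states


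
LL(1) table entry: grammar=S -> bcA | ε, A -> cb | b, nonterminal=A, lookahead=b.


For [A, b]: 'b' ∈ FIRST(b)
Entry: A -> b


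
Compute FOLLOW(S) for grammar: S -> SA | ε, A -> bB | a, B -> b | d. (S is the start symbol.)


$ ∈ FOLLOW(S). For each A -> αBβ: add FIRST(β)\{ε} to FOLLOW(B); if β nullable, add FOLLOW(A).
FOLLOW(S) = {$, a, b}


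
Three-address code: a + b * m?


Break into single-operator statements:
t1 = b * m
t2 = a + t1


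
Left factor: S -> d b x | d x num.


Common prefix: 'd'
Factored: S -> d S', S' -> b x | x num


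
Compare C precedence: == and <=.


'<=' is relational (level 7); '==' is equality (level 6)
Higher level binds tighter
'<=' has higher precedence than '=='


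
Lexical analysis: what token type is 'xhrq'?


Pattern: letter/underscore followed by alphanumerics, not a keyword
Type: IDENTIFIER


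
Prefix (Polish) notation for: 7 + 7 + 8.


left-to-right (same/higher precedence on left): tree is (+ (+ 7 7) 8)
Prefix: + + 7 7 8


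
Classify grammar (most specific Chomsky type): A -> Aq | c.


Left-linear: every RHS is a terminal or one nonterminal followed by a terminal
Classification: Type 3 (Regular)


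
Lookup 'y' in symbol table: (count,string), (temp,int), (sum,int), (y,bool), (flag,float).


Lookup 'y' → type bool


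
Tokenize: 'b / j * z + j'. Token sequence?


Scan left to right, longest-match per lexeme
Tokens: ID(b), OP(/), ID(j), OP(*), ID(z), OP(+), ID(j)


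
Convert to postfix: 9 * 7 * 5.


Left to right (same or higher precedence on left)
Postfix: 9 7 * 5 *


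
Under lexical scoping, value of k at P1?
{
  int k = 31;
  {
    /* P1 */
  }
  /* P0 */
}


P1's block does not declare k; resolves to the enclosing declaration at depth 0
k = 31


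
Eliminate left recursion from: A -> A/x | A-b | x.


Left-recursive alternatives: A/x, A-b; non-recursive: x
Introduce A': A -> xA', A' -> /xA' | -bA' | ε


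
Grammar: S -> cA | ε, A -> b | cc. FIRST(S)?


Per alternative of S: FIRST(cA) = {c}; FIRST(ε) = {ε}
FIRST(S) = {c, ε}


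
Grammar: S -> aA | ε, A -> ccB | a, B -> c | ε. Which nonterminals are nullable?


A nonterminal is nullable iff some alternative derives ε (directly, or every symbol in it is nullable)
Nullable: {B, S}


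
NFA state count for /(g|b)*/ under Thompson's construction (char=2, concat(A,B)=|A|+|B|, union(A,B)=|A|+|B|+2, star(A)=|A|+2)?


Syntax tree has 2 char leaf(s), 1 union(s), 1 star(s)
chars contribute 2×2 = 4; each union adds +2; each star adds +2
Total: 4 + 2 + 2 = 8 states


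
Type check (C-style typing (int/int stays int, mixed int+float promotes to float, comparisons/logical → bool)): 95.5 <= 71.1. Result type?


Operand types: float <= float
Rule: comparison yields bool
Result type: bool


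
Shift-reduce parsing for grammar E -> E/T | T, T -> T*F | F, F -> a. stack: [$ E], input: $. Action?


start symbol E on stack, input exhausted
Action: accept


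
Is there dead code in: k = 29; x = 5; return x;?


k is assigned but never read
Dead: 'k = 29'


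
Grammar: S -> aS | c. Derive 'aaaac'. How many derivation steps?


Derivation: S => aS => aaS => aaaS => aaaaS => aaaac
Steps: 5


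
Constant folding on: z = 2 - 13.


2 - 13 = -11 at compile time
Optimized: z = -11


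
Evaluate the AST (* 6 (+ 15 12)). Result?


Evaluate inner: (+ 15 12) = 27
Evaluate root: (* 6 27) = 162
Result: 162


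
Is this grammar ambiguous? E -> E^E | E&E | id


'id^id&id' has two parse trees (no precedence encoded between ^ and &)
Ambiguous


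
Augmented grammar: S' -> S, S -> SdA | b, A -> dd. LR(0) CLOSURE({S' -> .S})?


Start: S' -> .S
For each item with dot before a nonterminal B, add B -> .γ for every B-production
Closure: [S' -> .S, S -> .SdA, S -> .b]


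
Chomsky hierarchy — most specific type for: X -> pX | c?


Right-linear: every RHS is a terminal or a terminal followed by one nonterminal
Classification: Type 3 (Regular)


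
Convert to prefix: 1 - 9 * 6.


'*' binds tighter: tree is (- 1 (* 9 6))
Prefix: - 1 * 9 6


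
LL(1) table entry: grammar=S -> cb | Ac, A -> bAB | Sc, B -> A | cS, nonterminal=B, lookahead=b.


For [B, b]: 'b' ∈ FIRST(A)
Entry: B -> A


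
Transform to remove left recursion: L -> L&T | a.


Left-recursive alternatives: L&T; non-recursive: a
Introduce L': L -> aL', L' -> &TL' | ε


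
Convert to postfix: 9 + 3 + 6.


Left to right (same or higher precedence on left)
Postfix: 9 3 + 6 +


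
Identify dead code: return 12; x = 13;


statement follows a return and is unreachable
Dead: 'x = 13'


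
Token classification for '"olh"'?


Pattern: double-quoted sequence
Type: STRING_LITERAL


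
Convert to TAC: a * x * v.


Break into single-operator statements:
t1 = a * x
t2 = t1 * v


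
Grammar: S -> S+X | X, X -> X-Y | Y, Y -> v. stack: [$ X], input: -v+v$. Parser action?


shift '-' to continue X -> X-Y
Action: shift


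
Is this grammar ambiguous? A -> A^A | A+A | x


'x^x+x' has two parse trees (no precedence encoded between ^ and +)
Ambiguous


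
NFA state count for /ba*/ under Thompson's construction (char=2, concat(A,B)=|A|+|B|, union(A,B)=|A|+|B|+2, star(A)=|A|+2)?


Syntax tree has 2 char leaf(s), 0 union(s), 1 star(s)
chars contribute 2×2 = 4; each union adds +2; each star adds +2
Total: 4 + 0 + 2 = 6 states


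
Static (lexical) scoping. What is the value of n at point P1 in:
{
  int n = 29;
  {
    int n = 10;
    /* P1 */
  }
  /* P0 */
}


n declared in the same block as P1
n = 10


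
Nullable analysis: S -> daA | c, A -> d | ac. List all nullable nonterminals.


A nonterminal is nullable iff some alternative derives ε (directly, or every symbol in it is nullable)
Nullable: {}


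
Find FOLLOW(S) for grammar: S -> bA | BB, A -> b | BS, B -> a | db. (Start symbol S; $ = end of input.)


$ ∈ FOLLOW(S). For each A -> αBβ: add FIRST(β)\{ε} to FOLLOW(B); if β nullable, add FOLLOW(A).
FOLLOW(S) = {$}


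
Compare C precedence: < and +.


'+' is additive (level 9); '<' is relational (level 7)
Higher level binds tighter
'+' has higher precedence than '<'


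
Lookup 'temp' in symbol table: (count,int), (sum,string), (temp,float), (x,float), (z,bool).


Lookup 'temp' → type float


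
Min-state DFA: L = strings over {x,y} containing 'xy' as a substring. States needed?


KMP-style automaton: 2 progress states + 1 absorbing accept = 3
Minimal DFA: 3 states


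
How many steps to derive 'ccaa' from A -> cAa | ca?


Derivation: A => cAa => ccaa
Steps: 2


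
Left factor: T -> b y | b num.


Common prefix: 'b'
Factored: T -> b T', T' -> y | num


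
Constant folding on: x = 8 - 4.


8 - 4 = 4 at compile time
Optimized: x = 4


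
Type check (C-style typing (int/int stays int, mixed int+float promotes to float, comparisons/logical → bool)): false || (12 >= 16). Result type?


Operand types: bool || bool
Rule: logical operators take bool operands and yield bool
Result type: bool


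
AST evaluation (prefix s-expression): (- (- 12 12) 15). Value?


Evaluate inner: (- 12 12) = 0
Evaluate root: (- 0 15) = -15
Result: -15


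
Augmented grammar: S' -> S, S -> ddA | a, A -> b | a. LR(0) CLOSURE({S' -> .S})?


Start: S' -> .S
For each item with dot before a nonterminal B, add B -> .γ for every B-production
Closure: [S' -> .S, S -> .ddA, S -> .a]


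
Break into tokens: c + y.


Scan left to right, longest-match per lexeme
Tokens: ID(c), OP(+), ID(y)


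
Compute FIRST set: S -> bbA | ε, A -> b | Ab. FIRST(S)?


Per alternative of S: FIRST(bbA) = {b}; FIRST(ε) = {ε}
FIRST(S) = {b, ε}


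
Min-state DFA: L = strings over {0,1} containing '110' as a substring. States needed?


KMP-style automaton: 3 progress states + 1 absorbing accept = 4
Minimal DFA: 4 states


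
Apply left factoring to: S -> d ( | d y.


Common prefix: 'd'
Factored: S -> d S', S' -> ( | y


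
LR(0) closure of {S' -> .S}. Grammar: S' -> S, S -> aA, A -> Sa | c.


Start: S' -> .S
For each item with dot before a nonterminal B, add B -> .γ for every B-production
Closure: [S' -> .S, S -> .aA]


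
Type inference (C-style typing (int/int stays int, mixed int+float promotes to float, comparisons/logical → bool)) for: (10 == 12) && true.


Operand types: bool && bool
Rule: logical operators take bool operands and yield bool
Result type: bool


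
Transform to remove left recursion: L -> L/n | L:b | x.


Left-recursive alternatives: L/n, L:b; non-recursive: x
Introduce L': L -> xL', L' -> /nL' | :bL' | ε


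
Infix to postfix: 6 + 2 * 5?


* has higher precedence, evaluate 2*5 first
Postfix: 6 2 5 * +


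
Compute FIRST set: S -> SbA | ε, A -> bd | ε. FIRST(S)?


Per alternative of S: FIRST(SbA) = {b}; FIRST(ε) = {ε}
FIRST(S) = {b, ε}


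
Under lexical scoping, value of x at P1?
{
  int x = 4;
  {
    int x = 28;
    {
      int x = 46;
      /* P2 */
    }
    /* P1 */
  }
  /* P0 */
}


x declared in the same block as P1
x = 28


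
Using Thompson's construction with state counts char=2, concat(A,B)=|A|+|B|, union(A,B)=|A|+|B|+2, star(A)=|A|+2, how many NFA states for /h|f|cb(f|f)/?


Syntax tree has 6 char leaf(s), 3 union(s), 0 star(s)
chars contribute 6×2 = 12; each union adds +2; each star adds +2
Total: 12 + 6 + 0 = 18 states
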